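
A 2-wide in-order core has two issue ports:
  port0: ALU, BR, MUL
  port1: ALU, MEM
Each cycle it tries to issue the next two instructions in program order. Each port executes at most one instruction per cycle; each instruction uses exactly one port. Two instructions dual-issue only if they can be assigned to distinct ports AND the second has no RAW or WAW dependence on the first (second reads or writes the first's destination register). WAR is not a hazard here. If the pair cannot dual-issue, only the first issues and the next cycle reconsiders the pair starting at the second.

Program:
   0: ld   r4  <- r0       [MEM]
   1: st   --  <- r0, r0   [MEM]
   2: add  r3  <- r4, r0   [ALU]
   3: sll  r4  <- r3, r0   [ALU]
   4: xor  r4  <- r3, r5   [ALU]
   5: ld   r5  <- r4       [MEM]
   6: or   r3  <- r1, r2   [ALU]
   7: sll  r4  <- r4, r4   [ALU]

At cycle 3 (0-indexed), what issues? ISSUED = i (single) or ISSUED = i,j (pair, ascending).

ISSUED = 4

  cy0 -> i0 (ld.MEM) no-port MEM/MEM
  cy1 -> i1,i2 (st.MEM/add.ALU) 2-wide
  cy2 -> i3 (sll.ALU) WAW r4
  cy3 -> i4 (xor.ALU) RAW r4
  cy4 -> i5,i6 (ld.MEM/or.ALU) 2-wide
  cy5 -> i7 (sll.ALU) tail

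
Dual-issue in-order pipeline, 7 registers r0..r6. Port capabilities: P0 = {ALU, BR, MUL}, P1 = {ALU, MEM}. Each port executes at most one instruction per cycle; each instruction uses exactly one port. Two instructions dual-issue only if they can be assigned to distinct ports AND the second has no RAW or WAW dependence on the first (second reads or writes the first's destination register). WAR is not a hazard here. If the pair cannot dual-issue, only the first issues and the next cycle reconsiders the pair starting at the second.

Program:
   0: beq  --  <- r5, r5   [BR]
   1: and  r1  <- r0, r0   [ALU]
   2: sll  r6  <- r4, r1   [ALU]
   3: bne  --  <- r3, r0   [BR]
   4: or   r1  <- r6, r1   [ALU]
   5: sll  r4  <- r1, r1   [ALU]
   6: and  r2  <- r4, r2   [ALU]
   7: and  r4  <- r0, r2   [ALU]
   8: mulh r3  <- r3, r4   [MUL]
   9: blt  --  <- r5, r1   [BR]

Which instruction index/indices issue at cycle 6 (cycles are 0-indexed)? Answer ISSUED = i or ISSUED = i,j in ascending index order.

c0: i0/i1 beq;and  2-wide
c1: i2/i3 sll;bne  2-wide
c2: i4 or  RAW r1
c3: i5 sll  RAW r4
c4: i6 and  RAW r2
c5: i7 and  RAW r4
c6: i8 mulh  no-port MUL/BR
c7: i9 blt  tail

ISSUED = 8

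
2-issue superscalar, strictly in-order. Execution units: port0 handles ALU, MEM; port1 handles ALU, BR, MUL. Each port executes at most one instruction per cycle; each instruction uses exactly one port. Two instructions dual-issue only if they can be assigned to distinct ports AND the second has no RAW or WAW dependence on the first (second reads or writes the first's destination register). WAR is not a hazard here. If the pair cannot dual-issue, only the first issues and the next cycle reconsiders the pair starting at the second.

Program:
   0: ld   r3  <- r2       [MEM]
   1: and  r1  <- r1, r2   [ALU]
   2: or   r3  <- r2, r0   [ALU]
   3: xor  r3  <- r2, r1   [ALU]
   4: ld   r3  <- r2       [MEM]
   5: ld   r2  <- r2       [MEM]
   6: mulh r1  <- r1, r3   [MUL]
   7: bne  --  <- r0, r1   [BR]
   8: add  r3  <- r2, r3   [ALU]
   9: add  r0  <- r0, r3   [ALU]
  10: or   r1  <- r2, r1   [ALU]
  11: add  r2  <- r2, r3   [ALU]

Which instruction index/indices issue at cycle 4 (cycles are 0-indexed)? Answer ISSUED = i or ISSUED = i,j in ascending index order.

t=0 i0+i1:ld and ; 2-wide
t=1 i2:or ; WAW r3
t=2 i3:xor ; WAW r3
t=3 i4:ld ; no-port MEM/MEM
t=4 i5+i6:ld mulh ; 2-wide
t=5 i7+i8:bne add ; 2-wide
t=6 i9+i10:add or ; 2-wide
t=7 i11:add ; tail

ISSUED = 5,6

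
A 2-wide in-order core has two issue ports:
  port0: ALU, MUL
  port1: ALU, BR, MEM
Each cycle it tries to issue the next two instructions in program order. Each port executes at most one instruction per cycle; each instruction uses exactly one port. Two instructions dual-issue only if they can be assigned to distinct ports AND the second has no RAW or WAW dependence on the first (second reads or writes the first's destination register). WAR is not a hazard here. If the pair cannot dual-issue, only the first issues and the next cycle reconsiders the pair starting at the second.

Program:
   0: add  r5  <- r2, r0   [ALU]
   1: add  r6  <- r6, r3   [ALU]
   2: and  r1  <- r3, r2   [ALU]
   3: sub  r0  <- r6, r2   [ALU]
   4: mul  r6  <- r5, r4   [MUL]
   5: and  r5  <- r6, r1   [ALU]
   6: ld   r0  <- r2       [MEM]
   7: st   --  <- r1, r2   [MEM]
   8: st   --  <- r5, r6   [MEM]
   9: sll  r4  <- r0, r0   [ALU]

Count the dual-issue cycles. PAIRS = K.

PAIRS = 4

[0] i0/i1  add add  -- dual
[1] i2/i3  and sub  -- dual
[2] i4  mul  -- RAW r6
[3] i5/i6  and ld  -- dual
[4] i7  st  -- no-port MEM/MEM
[5] i8/i9  st sll  -- dual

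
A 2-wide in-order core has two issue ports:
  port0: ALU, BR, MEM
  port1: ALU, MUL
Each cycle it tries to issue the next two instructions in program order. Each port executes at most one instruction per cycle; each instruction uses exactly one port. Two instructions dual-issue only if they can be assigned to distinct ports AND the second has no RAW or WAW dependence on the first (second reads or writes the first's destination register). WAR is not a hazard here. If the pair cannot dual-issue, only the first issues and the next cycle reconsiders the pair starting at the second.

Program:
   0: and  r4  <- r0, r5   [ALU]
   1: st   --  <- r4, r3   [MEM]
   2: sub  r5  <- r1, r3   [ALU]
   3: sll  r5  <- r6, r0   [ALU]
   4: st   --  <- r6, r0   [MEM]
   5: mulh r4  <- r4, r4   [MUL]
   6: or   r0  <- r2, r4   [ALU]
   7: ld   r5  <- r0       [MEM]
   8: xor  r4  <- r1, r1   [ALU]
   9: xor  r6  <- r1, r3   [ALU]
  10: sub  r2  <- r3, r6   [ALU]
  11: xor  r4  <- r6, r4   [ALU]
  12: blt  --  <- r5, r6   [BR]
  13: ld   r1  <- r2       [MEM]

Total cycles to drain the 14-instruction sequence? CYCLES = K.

CYCLES = 10

  cy0 -> i0 (and) RAW r4
  cy1 -> i1,i2 (st+sub) dual
  cy2 -> i3,i4 (sll+st) dual
  cy3 -> i5 (mulh) RAW r4
  cy4 -> i6 (or) RAW r0
  cy5 -> i7,i8 (ld+xor) dual
  cy6 -> i9 (xor) RAW r6
  cy7 -> i10,i11 (sub+xor) dual
  cy8 -> i12 (blt) no-port BR/MEM
  cy9 -> i13 (ld) tail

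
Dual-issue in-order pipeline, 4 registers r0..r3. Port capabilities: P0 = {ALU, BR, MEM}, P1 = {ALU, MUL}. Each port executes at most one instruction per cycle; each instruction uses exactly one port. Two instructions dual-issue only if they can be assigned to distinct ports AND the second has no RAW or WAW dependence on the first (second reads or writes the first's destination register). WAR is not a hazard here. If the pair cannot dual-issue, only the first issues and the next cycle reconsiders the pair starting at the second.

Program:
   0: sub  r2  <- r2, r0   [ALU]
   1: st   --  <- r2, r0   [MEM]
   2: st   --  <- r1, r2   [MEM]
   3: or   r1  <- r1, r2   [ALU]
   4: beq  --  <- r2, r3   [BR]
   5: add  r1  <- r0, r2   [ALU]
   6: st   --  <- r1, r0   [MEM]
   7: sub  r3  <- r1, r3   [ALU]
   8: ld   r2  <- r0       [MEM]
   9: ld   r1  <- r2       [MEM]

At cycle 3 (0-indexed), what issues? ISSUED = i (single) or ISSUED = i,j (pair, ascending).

0. sub @i0  | RAW r2
1. st @i1  | no-port MEM/MEM
2. st/or @i2/i3  | pair
3. beq/add @i4/i5  | pair
4. st/sub @i6/i7  | pair
5. ld @i8  | no-port MEM/MEM
6. ld @i9  | tail

ISSUED = 4,5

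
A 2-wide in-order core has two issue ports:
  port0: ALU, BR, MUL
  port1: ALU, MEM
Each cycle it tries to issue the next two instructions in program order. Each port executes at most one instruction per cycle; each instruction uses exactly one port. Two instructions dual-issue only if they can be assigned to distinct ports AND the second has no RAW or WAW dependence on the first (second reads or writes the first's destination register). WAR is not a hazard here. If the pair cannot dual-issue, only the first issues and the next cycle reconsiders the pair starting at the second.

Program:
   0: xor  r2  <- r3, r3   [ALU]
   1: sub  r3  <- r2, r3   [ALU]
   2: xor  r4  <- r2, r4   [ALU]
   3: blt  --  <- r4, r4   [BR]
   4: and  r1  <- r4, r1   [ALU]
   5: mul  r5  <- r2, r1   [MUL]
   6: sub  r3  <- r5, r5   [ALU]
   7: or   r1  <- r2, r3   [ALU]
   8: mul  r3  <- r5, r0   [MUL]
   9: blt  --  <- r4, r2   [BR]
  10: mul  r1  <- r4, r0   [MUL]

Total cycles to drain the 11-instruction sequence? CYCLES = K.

CYCLES = 8

#0 head=0: xor i0 RAW r2
#1 head=1: sub;xor i1+i2 dual
#2 head=3: blt;and i3+i4 dual
#3 head=5: mul i5 RAW r5
#4 head=6: sub i6 RAW r3
#5 head=7: or;mul i7+i8 dual
#6 head=9: blt i9 no-port BR/MUL
#7 head=10: mul i10 tail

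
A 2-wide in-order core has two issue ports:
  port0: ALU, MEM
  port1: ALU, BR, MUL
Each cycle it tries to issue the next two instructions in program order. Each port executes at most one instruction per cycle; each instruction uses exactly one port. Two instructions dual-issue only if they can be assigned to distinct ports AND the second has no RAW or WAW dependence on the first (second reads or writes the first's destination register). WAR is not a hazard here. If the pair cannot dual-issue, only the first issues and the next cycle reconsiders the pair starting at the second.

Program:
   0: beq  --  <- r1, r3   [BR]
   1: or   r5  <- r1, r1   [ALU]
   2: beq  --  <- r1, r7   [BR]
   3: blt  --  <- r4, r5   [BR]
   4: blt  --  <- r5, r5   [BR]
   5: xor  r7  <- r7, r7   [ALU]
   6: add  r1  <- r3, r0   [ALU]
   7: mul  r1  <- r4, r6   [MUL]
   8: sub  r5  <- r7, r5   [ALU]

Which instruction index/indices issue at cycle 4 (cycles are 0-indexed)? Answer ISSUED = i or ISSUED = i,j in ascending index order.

ISSUED = 6

t=0 i0&i1:beq+or ; pair
t=1 i2:beq ; no-port BR/BR
t=2 i3:blt ; no-port BR/BR
t=3 i4&i5:blt+xor ; pair
t=4 i6:add ; WAW r1
t=5 i7&i8:mul+sub ; pair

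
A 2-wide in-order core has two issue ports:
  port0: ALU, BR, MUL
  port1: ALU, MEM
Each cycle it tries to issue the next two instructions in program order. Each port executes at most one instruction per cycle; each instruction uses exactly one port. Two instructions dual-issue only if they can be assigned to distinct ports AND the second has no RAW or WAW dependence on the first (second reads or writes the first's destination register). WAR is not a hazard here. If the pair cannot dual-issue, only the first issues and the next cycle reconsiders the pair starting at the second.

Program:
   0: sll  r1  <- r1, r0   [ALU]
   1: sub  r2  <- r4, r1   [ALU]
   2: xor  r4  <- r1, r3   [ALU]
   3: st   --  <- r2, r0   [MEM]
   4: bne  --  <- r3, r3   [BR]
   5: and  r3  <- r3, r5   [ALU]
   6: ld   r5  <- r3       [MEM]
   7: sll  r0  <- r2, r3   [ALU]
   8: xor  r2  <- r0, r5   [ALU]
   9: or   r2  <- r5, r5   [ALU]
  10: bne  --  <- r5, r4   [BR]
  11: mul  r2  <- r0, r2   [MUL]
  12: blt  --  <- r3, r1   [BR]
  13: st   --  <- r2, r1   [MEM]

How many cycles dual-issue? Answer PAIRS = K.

  cy0 -> i0 (sll) RAW r1
  cy1 -> i1/i2 (sub;xor) dual
  cy2 -> i3/i4 (st;bne) dual
  cy3 -> i5 (and) RAW r3
  cy4 -> i6/i7 (ld;sll) dual
  cy5 -> i8 (xor) WAW r2
  cy6 -> i9/i10 (or;bne) dual
  cy7 -> i11 (mul) no-port MUL/BR
  cy8 -> i12/i13 (blt;st) dual

PAIRS = 5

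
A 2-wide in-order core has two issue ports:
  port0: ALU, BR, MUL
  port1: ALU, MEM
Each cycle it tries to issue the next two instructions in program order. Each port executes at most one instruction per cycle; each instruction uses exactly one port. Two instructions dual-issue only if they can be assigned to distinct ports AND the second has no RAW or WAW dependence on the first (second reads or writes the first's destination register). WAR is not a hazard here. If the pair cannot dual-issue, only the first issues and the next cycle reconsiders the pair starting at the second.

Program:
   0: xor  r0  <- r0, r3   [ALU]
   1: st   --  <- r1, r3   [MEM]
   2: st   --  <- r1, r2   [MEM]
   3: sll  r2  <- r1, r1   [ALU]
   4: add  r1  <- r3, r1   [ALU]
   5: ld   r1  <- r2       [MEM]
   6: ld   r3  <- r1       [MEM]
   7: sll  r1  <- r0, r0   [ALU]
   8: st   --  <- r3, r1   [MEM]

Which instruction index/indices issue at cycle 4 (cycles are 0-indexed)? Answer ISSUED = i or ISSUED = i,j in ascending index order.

0. xor.ALU/st.MEM @i0/i1  | dual
1. st.MEM/sll.ALU @i2/i3  | dual
2. add.ALU @i4  | WAW r1
3. ld.MEM @i5  | no-port MEM/MEM
4. ld.MEM/sll.ALU @i6/i7  | dual
5. st.MEM @i8  | tail

ISSUED = 6,7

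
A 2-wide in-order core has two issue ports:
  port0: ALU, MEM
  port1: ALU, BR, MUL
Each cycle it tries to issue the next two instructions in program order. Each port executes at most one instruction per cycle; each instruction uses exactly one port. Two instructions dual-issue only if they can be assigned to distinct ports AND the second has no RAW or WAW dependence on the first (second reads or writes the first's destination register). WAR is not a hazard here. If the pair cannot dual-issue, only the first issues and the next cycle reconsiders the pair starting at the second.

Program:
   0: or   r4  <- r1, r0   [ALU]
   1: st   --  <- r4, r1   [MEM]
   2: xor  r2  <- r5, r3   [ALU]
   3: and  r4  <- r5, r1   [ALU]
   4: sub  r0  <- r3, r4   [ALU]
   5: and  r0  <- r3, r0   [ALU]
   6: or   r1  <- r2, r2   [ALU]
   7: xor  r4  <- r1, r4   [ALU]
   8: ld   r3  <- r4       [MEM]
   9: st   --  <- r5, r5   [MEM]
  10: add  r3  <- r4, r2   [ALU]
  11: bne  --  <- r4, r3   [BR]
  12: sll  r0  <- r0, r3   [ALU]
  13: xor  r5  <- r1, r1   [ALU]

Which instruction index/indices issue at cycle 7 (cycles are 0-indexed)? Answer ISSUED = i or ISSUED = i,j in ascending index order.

ISSUED = 9,10

c0: i0 or.ALU  RAW r4
c1: i1/i2 st.MEM+xor.ALU  2-wide
c2: i3 and.ALU  RAW r4
c3: i4 sub.ALU  RAW+WAW r0
c4: i5/i6 and.ALU+or.ALU  2-wide
c5: i7 xor.ALU  RAW r4
c6: i8 ld.MEM  no-port MEM/MEM
c7: i9/i10 st.MEM+add.ALU  2-wide
c8: i11/i12 bne.BR+sll.ALU  2-wide
c9: i13 xor.ALU  tail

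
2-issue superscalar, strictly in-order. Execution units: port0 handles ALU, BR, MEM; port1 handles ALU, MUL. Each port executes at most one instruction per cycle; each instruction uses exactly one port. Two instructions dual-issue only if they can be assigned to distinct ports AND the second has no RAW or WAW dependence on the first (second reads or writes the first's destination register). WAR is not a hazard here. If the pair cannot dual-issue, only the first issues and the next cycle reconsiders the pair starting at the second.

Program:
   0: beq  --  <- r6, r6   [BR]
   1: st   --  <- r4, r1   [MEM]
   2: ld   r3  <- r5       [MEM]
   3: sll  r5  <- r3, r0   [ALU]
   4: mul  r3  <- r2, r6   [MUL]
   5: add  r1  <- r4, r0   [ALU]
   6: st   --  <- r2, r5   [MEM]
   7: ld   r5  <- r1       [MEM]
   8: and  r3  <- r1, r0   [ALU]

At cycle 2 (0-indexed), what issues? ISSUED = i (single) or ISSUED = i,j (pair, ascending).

ISSUED = 2

[0] i0  beq.BR  -- no-port BR/MEM
[1] i1  st.MEM  -- no-port MEM/MEM
[2] i2  ld.MEM  -- RAW r3
[3] i3&i4  sll.ALU;mul.MUL  -- dual
[4] i5&i6  add.ALU;st.MEM  -- dual
[5] i7&i8  ld.MEM;and.ALU  -- dual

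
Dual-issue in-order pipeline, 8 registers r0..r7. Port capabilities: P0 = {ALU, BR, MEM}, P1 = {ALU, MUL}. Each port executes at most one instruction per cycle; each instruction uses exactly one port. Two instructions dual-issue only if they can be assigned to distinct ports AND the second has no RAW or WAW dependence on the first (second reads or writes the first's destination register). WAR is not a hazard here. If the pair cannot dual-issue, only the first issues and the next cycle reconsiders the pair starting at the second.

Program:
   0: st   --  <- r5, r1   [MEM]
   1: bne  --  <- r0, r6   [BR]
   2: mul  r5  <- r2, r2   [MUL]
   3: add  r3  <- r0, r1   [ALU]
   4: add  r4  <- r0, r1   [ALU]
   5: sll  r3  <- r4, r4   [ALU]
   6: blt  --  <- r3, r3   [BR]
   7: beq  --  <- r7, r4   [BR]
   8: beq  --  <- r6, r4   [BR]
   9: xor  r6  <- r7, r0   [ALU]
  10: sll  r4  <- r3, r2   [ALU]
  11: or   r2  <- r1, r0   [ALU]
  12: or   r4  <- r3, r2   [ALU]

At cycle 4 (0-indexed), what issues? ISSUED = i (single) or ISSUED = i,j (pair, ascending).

#0 head=0: st.MEM i0 no-port MEM/BR
#1 head=1: bne.BR;mul.MUL i1/i2 2-wide
#2 head=3: add.ALU;add.ALU i3/i4 2-wide
#3 head=5: sll.ALU i5 RAW r3
#4 head=6: blt.BR i6 no-port BR/BR
#5 head=7: beq.BR i7 no-port BR/BR
#6 head=8: beq.BR;xor.ALU i8/i9 2-wide
#7 head=10: sll.ALU;or.ALU i10/i11 2-wide
#8 head=12: or.ALU i12 tail

ISSUED = 6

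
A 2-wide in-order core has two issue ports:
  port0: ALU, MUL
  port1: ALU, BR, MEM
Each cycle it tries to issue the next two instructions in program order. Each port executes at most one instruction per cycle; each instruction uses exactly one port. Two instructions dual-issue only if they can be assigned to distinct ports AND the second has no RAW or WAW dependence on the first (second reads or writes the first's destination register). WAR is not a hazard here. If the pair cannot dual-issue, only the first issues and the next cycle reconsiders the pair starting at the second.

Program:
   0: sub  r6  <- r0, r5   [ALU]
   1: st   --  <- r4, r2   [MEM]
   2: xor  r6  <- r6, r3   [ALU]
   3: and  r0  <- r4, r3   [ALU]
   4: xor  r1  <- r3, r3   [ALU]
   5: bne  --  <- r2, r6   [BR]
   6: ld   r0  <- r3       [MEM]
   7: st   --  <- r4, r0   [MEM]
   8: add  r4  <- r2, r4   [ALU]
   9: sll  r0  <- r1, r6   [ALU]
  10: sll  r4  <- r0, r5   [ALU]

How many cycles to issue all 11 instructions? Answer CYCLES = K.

CYCLES = 7

0. sub+st @i0/i1  | pair
1. xor+and @i2/i3  | pair
2. xor+bne @i4/i5  | pair
3. ld @i6  | no-port MEM/MEM
4. st+add @i7/i8  | pair
5. sll @i9  | RAW r0
6. sll @i10  | tail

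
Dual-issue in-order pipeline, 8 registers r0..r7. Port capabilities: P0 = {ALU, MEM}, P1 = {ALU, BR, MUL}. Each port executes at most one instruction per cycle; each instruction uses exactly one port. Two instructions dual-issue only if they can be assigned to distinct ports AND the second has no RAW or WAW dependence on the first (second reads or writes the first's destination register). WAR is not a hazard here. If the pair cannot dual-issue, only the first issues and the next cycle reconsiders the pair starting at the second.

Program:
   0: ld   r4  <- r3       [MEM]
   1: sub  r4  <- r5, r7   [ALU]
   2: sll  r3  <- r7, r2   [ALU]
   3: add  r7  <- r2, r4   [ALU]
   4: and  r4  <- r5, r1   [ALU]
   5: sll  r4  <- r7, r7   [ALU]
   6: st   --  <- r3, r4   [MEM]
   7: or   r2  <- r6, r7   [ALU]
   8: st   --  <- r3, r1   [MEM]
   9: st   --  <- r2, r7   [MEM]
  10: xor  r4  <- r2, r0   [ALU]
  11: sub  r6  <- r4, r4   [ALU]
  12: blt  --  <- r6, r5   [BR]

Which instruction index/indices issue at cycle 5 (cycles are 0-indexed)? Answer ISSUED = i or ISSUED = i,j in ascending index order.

[0] i0  ld  -- WAW r4
[1] i1&i2  sub+sll  -- pair
[2] i3&i4  add+and  -- pair
[3] i5  sll  -- RAW r4
[4] i6&i7  st+or  -- pair
[5] i8  st  -- no-port MEM/MEM
[6] i9&i10  st+xor  -- pair
[7] i11  sub  -- RAW r6
[8] i12  blt  -- tail

ISSUED = 8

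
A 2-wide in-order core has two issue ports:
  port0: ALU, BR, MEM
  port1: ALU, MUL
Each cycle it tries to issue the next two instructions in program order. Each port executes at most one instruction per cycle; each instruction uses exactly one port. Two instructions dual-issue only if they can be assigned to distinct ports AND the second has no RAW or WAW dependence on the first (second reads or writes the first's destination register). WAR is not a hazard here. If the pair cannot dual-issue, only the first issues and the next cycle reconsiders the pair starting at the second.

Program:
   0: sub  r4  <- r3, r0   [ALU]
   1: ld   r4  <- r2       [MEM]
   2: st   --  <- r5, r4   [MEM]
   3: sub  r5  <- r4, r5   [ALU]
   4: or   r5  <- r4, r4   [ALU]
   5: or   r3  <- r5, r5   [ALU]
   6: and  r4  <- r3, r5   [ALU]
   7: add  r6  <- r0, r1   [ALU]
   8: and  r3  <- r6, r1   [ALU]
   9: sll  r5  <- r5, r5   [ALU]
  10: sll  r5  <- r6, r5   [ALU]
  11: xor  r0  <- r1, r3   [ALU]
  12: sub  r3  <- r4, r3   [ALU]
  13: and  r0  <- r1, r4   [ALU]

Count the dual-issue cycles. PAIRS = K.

PAIRS = 5

  cy0 -> i0 (sub.ALU) WAW r4
  cy1 -> i1 (ld.MEM) no-port MEM/MEM
  cy2 -> i2&i3 (st.MEM+sub.ALU) pair
  cy3 -> i4 (or.ALU) RAW r5
  cy4 -> i5 (or.ALU) RAW r3
  cy5 -> i6&i7 (and.ALU+add.ALU) pair
  cy6 -> i8&i9 (and.ALU+sll.ALU) pair
  cy7 -> i10&i11 (sll.ALU+xor.ALU) pair
  cy8 -> i12&i13 (sub.ALU+and.ALU) pair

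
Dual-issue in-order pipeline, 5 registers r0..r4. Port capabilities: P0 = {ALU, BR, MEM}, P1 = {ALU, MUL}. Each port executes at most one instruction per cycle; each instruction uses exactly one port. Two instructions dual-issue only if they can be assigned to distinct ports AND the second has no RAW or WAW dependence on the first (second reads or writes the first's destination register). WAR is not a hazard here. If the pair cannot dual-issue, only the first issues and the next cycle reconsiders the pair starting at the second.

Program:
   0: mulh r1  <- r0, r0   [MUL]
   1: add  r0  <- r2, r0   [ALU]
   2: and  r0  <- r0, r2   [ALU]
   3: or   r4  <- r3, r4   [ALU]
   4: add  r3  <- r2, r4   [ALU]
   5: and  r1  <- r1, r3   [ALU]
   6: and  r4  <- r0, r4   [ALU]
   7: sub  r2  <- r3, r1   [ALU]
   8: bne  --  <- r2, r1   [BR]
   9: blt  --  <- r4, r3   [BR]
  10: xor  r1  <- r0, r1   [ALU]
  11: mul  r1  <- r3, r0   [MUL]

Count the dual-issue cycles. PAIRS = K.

PAIRS = 4

0. mulh.MUL add.ALU @i0,i1  | pair
1. and.ALU or.ALU @i2,i3  | pair
2. add.ALU @i4  | RAW r3
3. and.ALU and.ALU @i5,i6  | pair
4. sub.ALU @i7  | RAW r2
5. bne.BR @i8  | no-port BR/BR
6. blt.BR xor.ALU @i9,i10  | pair
7. mul.MUL @i11  | tail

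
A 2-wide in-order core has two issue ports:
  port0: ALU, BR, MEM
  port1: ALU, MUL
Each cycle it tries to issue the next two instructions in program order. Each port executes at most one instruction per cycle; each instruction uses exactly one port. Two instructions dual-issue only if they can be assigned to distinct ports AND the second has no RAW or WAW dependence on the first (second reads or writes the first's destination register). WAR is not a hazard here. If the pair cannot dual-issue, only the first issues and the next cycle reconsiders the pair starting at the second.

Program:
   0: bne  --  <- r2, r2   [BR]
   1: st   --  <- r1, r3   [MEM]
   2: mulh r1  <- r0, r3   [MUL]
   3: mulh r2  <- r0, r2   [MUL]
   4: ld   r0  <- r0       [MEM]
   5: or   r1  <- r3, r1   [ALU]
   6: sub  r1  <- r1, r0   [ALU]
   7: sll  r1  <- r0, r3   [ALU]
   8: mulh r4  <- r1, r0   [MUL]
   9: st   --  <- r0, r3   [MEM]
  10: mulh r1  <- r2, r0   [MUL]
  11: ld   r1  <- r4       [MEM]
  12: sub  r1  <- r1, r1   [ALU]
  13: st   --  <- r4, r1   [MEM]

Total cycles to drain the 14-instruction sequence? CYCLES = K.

CYCLES = 11

t=0 i0:bne ; no-port BR/MEM
t=1 i1,i2:st;mulh ; 2-wide
t=2 i3,i4:mulh;ld ; 2-wide
t=3 i5:or ; RAW+WAW r1
t=4 i6:sub ; WAW r1
t=5 i7:sll ; RAW r1
t=6 i8,i9:mulh;st ; 2-wide
t=7 i10:mulh ; WAW r1
t=8 i11:ld ; RAW+WAW r1
t=9 i12:sub ; RAW r1
t=10 i13:st ; tail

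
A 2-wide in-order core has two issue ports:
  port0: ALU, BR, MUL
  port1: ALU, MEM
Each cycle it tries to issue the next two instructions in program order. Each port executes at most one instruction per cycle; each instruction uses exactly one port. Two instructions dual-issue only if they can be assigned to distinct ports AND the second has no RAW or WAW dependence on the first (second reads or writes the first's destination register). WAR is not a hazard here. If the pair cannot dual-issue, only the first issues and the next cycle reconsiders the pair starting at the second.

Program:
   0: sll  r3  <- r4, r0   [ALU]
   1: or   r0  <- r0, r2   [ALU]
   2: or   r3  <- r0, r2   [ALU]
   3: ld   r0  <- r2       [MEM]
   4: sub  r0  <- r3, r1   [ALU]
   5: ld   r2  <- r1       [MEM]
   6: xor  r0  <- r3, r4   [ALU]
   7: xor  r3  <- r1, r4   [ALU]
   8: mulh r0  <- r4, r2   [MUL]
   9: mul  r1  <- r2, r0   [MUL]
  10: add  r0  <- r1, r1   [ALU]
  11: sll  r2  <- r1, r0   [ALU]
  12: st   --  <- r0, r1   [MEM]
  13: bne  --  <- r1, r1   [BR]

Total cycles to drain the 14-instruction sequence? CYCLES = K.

  cy0 -> i0,i1 (sll.ALU+or.ALU) pair
  cy1 -> i2,i3 (or.ALU+ld.MEM) pair
  cy2 -> i4,i5 (sub.ALU+ld.MEM) pair
  cy3 -> i6,i7 (xor.ALU+xor.ALU) pair
  cy4 -> i8 (mulh.MUL) no-port MUL/MUL
  cy5 -> i9 (mul.MUL) RAW r1
  cy6 -> i10 (add.ALU) RAW r0
  cy7 -> i11,i12 (sll.ALU+st.MEM) pair
  cy8 -> i13 (bne.BR) tail

CYCLES = 9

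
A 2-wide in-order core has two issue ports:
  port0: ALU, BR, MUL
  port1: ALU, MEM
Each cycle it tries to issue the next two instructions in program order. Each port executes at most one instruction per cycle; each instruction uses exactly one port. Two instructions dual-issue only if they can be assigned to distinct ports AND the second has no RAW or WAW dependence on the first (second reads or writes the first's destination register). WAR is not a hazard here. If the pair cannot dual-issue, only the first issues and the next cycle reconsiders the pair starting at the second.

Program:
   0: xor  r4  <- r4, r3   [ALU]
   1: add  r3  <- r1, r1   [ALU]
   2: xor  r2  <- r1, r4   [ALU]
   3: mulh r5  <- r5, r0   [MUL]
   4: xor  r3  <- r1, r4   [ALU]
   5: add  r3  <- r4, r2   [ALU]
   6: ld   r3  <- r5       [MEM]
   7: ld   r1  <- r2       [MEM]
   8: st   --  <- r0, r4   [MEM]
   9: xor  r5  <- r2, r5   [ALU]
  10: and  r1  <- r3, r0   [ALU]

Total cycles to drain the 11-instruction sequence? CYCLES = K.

0. xor add @i0+i1  | pair
1. xor mulh @i2+i3  | pair
2. xor @i4  | WAW r3
3. add @i5  | WAW r3
4. ld @i6  | no-port MEM/MEM
5. ld @i7  | no-port MEM/MEM
6. st xor @i8+i9  | pair
7. and @i10  | tail

CYCLES = 8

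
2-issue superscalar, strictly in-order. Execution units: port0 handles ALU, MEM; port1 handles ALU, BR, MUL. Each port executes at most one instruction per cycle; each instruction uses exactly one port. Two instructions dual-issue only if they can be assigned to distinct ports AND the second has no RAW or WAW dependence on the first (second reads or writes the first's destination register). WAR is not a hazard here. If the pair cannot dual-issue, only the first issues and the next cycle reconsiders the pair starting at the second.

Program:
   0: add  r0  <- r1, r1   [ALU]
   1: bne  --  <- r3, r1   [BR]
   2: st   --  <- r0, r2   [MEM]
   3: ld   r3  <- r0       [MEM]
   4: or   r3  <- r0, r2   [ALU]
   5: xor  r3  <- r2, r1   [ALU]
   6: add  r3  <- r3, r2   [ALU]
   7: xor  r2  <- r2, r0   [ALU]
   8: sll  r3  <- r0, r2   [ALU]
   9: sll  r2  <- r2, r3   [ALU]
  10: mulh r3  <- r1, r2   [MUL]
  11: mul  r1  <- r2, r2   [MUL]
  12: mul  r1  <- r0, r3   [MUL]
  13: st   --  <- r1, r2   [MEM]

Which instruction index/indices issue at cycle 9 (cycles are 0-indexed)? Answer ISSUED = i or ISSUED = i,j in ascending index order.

ISSUED = 11

0. add bne @i0/i1  | 2-wide
1. st @i2  | no-port MEM/MEM
2. ld @i3  | WAW r3
3. or @i4  | WAW r3
4. xor @i5  | RAW+WAW r3
5. add xor @i6/i7  | 2-wide
6. sll @i8  | RAW r3
7. sll @i9  | RAW r2
8. mulh @i10  | no-port MUL/MUL
9. mul @i11  | no-port MUL/MUL
10. mul @i12  | RAW r1
11. st @i13  | tail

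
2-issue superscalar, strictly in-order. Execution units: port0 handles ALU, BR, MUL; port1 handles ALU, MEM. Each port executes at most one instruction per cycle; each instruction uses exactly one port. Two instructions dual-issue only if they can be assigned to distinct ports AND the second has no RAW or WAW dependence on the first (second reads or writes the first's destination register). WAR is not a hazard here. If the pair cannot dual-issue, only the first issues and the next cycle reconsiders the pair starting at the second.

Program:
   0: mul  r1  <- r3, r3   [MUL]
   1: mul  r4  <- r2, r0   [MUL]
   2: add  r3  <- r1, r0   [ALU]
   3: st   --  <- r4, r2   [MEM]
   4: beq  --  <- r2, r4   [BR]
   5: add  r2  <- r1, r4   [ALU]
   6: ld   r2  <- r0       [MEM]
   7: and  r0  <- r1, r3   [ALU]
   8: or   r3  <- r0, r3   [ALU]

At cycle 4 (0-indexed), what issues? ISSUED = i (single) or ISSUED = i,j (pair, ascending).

ISSUED = 6,7

  cy0 -> i0 (mul) no-port MUL/MUL
  cy1 -> i1&i2 (mul/add) 2-wide
  cy2 -> i3&i4 (st/beq) 2-wide
  cy3 -> i5 (add) WAW r2
  cy4 -> i6&i7 (ld/and) 2-wide
  cy5 -> i8 (or) tail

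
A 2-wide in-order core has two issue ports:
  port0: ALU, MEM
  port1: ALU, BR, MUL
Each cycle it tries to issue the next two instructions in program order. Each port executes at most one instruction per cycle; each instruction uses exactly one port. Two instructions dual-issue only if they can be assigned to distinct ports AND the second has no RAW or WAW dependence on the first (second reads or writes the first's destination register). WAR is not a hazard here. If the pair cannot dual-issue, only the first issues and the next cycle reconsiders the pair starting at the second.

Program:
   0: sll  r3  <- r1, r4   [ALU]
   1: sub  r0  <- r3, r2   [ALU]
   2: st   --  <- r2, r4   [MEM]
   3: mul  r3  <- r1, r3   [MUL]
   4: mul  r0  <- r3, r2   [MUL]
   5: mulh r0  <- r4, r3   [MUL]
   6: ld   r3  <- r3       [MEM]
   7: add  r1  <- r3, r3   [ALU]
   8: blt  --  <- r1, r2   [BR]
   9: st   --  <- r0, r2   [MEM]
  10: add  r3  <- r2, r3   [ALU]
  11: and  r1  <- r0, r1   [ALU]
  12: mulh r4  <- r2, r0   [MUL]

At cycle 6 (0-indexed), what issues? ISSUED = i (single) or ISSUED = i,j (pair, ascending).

#0 head=0: sll.ALU i0 RAW r3
#1 head=1: sub.ALU/st.MEM i1,i2 dual
#2 head=3: mul.MUL i3 no-port MUL/MUL
#3 head=4: mul.MUL i4 no-port MUL/MUL
#4 head=5: mulh.MUL/ld.MEM i5,i6 dual
#5 head=7: add.ALU i7 RAW r1
#6 head=8: blt.BR/st.MEM i8,i9 dual
#7 head=10: add.ALU/and.ALU i10,i11 dual
#8 head=12: mulh.MUL i12 tail

ISSUED = 8,9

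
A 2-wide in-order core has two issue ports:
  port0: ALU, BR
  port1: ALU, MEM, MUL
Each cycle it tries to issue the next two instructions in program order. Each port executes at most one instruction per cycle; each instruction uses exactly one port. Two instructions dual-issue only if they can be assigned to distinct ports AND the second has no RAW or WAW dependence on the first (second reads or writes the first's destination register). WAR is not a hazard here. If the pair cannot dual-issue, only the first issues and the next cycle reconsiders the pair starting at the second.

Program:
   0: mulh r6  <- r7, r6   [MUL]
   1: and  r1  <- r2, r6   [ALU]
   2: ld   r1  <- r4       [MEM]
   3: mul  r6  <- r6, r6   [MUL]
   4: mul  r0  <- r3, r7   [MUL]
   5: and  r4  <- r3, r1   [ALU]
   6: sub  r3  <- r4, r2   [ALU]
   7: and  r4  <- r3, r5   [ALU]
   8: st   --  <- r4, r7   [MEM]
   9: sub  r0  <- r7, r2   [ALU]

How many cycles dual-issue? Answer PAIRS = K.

PAIRS = 2

#0 head=0: mulh i0 RAW r6
#1 head=1: and i1 WAW r1
#2 head=2: ld i2 no-port MEM/MUL
#3 head=3: mul i3 no-port MUL/MUL
#4 head=4: mul and i4,i5 dual
#5 head=6: sub i6 RAW r3
#6 head=7: and i7 RAW r4
#7 head=8: st sub i8,i9 dual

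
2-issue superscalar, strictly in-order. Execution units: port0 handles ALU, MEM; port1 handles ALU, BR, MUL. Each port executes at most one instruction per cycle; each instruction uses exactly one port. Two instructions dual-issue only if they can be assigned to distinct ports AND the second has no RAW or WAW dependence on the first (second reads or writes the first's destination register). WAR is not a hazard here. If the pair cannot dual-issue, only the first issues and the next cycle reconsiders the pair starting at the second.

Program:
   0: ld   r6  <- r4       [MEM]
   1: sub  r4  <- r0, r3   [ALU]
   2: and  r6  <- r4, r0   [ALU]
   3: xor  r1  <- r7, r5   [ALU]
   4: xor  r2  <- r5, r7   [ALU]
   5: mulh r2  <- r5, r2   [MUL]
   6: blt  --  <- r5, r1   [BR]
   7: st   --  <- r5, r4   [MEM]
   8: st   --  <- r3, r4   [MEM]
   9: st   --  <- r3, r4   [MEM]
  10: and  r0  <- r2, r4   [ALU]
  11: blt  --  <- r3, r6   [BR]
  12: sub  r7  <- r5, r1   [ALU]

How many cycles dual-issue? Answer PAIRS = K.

PAIRS = 5

0. ld.MEM+sub.ALU @i0&i1  | pair
1. and.ALU+xor.ALU @i2&i3  | pair
2. xor.ALU @i4  | RAW+WAW r2
3. mulh.MUL @i5  | no-port MUL/BR
4. blt.BR+st.MEM @i6&i7  | pair
5. st.MEM @i8  | no-port MEM/MEM
6. st.MEM+and.ALU @i9&i10  | pair
7. blt.BR+sub.ALU @i11&i12  | pair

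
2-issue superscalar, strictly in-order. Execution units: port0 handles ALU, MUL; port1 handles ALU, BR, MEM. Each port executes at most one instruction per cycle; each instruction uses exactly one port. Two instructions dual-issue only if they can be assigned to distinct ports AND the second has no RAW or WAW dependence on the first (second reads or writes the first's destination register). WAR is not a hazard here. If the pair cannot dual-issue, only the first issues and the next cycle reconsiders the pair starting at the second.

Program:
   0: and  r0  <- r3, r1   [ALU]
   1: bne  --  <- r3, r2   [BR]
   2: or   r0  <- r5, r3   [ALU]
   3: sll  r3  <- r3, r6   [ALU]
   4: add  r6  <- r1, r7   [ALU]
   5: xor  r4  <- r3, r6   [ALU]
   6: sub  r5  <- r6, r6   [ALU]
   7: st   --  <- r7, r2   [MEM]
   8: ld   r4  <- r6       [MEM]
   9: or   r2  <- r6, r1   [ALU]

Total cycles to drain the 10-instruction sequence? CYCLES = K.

  cy0 -> i0,i1 (and;bne) pair
  cy1 -> i2,i3 (or;sll) pair
  cy2 -> i4 (add) RAW r6
  cy3 -> i5,i6 (xor;sub) pair
  cy4 -> i7 (st) no-port MEM/MEM
  cy5 -> i8,i9 (ld;or) pair

CYCLES = 6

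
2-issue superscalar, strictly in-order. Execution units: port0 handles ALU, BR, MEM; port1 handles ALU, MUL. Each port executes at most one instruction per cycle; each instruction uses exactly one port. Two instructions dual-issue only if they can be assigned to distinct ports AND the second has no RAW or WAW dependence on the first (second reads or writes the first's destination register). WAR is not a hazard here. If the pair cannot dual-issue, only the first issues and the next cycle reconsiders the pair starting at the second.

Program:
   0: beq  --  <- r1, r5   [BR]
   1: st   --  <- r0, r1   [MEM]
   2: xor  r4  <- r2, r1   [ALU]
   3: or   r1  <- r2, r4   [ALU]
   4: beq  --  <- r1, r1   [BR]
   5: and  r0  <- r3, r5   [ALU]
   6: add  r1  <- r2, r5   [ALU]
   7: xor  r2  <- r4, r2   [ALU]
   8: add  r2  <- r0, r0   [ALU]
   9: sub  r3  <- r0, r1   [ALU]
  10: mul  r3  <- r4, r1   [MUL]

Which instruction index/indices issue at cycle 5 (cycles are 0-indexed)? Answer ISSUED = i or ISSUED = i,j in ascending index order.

0. beq @i0  | no-port BR/MEM
1. st;xor @i1,i2  | pair
2. or @i3  | RAW r1
3. beq;and @i4,i5  | pair
4. add;xor @i6,i7  | pair
5. add;sub @i8,i9  | pair
6. mul @i10  | tail

ISSUED = 8,9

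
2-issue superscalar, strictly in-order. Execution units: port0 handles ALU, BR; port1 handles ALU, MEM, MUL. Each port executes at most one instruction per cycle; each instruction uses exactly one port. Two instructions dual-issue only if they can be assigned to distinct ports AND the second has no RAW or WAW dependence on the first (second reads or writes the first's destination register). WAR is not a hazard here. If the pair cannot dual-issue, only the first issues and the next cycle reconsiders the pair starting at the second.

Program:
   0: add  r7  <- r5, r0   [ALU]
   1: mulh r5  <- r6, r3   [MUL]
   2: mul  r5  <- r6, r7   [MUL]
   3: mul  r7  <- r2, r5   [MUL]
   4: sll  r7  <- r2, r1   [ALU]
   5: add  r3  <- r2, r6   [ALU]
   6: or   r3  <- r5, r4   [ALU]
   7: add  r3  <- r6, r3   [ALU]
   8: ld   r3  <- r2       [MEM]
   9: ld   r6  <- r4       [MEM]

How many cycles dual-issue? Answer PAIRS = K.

0. add+mulh @i0+i1  | dual
1. mul @i2  | no-port MUL/MUL
2. mul @i3  | WAW r7
3. sll+add @i4+i5  | dual
4. or @i6  | RAW+WAW r3
5. add @i7  | WAW r3
6. ld @i8  | no-port MEM/MEM
7. ld @i9  | tail

PAIRS = 2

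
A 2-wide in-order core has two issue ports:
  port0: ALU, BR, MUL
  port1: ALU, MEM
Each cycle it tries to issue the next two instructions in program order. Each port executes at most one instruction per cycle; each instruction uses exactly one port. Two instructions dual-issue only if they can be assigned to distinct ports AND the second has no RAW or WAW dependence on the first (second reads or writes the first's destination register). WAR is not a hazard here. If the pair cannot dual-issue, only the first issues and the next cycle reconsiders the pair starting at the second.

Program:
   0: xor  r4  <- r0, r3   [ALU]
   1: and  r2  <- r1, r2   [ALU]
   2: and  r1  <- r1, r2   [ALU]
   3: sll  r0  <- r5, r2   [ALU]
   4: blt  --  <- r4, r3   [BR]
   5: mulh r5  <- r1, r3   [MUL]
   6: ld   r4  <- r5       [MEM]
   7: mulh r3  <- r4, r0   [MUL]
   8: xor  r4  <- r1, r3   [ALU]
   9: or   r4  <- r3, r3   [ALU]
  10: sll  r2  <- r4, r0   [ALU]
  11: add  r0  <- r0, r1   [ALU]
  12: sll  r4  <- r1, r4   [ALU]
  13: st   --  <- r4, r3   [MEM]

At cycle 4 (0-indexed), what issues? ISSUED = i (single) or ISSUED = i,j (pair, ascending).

#0 head=0: xor and i0&i1 2-wide
#1 head=2: and sll i2&i3 2-wide
#2 head=4: blt i4 no-port BR/MUL
#3 head=5: mulh i5 RAW r5
#4 head=6: ld i6 RAW r4
#5 head=7: mulh i7 RAW r3
#6 head=8: xor i8 WAW r4
#7 head=9: or i9 RAW r4
#8 head=10: sll add i10&i11 2-wide
#9 head=12: sll i12 RAW r4
#10 head=13: st i13 tail

ISSUED = 6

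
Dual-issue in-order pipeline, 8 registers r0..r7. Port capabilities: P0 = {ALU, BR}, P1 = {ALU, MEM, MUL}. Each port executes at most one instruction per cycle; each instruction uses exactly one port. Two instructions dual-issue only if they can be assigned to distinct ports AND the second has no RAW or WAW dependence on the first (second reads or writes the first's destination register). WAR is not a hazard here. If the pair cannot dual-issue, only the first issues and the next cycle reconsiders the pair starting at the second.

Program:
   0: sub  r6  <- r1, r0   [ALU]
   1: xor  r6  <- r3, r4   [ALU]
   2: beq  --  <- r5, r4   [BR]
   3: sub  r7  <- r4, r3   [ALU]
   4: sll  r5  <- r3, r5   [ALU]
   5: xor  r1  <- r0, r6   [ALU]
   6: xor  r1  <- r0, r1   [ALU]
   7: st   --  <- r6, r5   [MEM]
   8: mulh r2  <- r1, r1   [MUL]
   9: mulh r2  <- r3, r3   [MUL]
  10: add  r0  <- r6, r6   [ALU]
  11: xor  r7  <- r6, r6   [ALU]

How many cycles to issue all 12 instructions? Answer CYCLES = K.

CYCLES = 8

  cy0 -> i0 (sub.ALU) WAW r6
  cy1 -> i1&i2 (xor.ALU;beq.BR) 2-wide
  cy2 -> i3&i4 (sub.ALU;sll.ALU) 2-wide
  cy3 -> i5 (xor.ALU) RAW+WAW r1
  cy4 -> i6&i7 (xor.ALU;st.MEM) 2-wide
  cy5 -> i8 (mulh.MUL) no-port MUL/MUL
  cy6 -> i9&i10 (mulh.MUL;add.ALU) 2-wide
  cy7 -> i11 (xor.ALU) tail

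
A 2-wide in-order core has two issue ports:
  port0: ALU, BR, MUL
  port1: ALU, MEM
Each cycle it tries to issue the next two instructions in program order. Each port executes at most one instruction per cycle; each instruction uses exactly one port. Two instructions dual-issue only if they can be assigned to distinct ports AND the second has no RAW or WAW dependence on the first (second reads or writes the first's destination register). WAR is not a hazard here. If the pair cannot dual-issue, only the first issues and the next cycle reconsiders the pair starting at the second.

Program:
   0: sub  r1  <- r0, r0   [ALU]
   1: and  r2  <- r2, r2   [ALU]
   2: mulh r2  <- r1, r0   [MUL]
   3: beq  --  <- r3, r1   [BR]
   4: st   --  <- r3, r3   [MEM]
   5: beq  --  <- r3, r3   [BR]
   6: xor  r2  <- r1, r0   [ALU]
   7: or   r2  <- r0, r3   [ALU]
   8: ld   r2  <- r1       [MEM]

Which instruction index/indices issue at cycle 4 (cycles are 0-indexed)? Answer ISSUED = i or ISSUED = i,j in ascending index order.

[0] i0+i1  sub.ALU and.ALU  -- dual
[1] i2  mulh.MUL  -- no-port MUL/BR
[2] i3+i4  beq.BR st.MEM  -- dual
[3] i5+i6  beq.BR xor.ALU  -- dual
[4] i7  or.ALU  -- WAW r2
[5] i8  ld.MEM  -- tail

ISSUED = 7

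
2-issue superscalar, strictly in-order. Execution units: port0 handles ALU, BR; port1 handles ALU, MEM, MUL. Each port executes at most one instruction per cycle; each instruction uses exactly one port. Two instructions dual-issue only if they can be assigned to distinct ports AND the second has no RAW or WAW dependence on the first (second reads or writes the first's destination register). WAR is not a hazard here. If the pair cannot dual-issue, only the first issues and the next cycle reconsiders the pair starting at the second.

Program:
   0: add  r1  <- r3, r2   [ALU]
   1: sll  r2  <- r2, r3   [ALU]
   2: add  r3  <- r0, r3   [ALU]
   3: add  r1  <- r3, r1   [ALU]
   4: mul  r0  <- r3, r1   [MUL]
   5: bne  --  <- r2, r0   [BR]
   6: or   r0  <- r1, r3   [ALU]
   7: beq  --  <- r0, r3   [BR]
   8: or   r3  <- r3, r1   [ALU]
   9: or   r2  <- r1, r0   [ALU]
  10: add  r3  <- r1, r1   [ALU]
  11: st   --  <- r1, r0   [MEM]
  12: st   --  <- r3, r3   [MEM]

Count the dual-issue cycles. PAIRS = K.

[0] i0+i1  add+sll  -- dual
[1] i2  add  -- RAW r3
[2] i3  add  -- RAW r1
[3] i4  mul  -- RAW r0
[4] i5+i6  bne+or  -- dual
[5] i7+i8  beq+or  -- dual
[6] i9+i10  or+add  -- dual
[7] i11  st  -- no-port MEM/MEM
[8] i12  st  -- tail

PAIRS = 4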